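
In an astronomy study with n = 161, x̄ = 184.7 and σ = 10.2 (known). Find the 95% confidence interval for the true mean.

CI = x̄ ± z*(σ/√n) = 184.7 ± 1.96(10.2/√161) = 184.7 ± 1.58 = (183.12, 186.28)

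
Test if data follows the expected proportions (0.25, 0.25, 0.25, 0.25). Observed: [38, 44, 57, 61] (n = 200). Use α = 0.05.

Expected: [50.0, 50.0, 50.0, 50.0]. χ² = 7.0. df = 3, critical = 7.815. Fail to reject H₀.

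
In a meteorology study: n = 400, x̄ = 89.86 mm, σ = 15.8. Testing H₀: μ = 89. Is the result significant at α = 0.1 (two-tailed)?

z = (89.86 - 89)/(15.8/√400) = 1.089. Since |z| ≤ 1.645, not significant at α = 0.1.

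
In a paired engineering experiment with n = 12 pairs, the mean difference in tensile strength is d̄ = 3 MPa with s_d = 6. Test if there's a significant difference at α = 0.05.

t = d̄/(s_d/√n) = 3/(6/√12) = 1.732. df = 11, critical t = ±2.201. Fail to reject H₀.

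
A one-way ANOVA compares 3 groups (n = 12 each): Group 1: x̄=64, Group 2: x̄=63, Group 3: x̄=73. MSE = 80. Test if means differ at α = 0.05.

Grand mean = 66.67. SS_between = 728.0, MS_between = 364.0. F = 4.55, F_crit ≈ 3.285. Reject H₀.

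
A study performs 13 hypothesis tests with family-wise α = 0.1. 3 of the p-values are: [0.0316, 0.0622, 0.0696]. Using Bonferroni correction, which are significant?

Bonferroni α = 0.1/13 = 0.00769. None of the given p-values are significant.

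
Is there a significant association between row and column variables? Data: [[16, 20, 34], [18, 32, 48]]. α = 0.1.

χ² = 0.628. df = 2, critical = 4.605. Fail to reject H₀. No evidence of dependence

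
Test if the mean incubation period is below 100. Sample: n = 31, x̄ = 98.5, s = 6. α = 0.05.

t = (98.5 - 100)/(6/√31) = -1.392, df = 30. Critical t = -1.697. Fail to reject H₀.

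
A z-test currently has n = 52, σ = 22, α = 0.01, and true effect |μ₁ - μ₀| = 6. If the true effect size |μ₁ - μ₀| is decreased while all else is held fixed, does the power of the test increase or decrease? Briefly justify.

Power decreases: a smaller true effect decreases the non-centrality λ = |μ₁ - μ₀|/(σ/√n).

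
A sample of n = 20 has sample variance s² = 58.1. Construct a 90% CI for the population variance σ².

df = 19. χ²_{0.05} = 30.144, χ²_{0.95} = 10.117. CI for σ² = ((n-1)s²/χ²_{α/2}, (n-1)s²/χ²_{1-α/2}) = (19·58.1/30.144, 19·58.1/10.117) = (36.62, 109.11)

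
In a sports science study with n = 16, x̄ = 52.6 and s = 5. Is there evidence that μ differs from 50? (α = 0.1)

t = (x̄ - μ₀)/(s/√n) = (52.6 - 50)/(5/√16) = 2.08. df = 15, critical t = ±1.753. Reject H₀.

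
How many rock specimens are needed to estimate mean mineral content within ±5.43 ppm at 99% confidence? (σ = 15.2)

n = (z*σ/E)² = (2.576×15.2/5.43)² = 52.0 → n = 52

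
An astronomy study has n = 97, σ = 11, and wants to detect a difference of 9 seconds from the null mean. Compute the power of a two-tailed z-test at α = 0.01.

SE = σ/√n = 11/√97 = 1.117. Non-centrality λ = d/SE = 9/1.117 = 8.058. Power ≈ Φ(λ - z_{α/2}) = Φ(8.058 - 2.576) = Φ(5.482) = 1.0.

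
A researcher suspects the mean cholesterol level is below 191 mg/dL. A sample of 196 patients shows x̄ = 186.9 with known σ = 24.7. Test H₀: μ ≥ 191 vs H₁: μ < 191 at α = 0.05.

z = -2.324. Critical value: -1.645. Reject H₀.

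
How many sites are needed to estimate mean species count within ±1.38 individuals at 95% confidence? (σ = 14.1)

n = (z*σ/E)² = (1.96×14.1/1.38)² = 401.04 → n = 402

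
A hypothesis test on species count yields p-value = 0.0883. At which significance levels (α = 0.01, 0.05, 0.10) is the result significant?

p = 0.0883. Significant at: α = 0.1.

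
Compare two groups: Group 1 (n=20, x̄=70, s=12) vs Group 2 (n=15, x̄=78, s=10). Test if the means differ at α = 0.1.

Pooled sp = 11.2. t = -2.092, df = 33. Critical t = ±1.692. Reject H₀.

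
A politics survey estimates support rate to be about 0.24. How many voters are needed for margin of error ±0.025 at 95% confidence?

n = z²p(1-p)/E² = 1.96²×0.24×0.76/0.025² = 1121.1 → n = 1122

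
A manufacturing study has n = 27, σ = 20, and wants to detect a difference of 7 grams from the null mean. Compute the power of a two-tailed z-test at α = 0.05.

SE = σ/√n = 20/√27 = 3.849. Non-centrality λ = d/SE = 7/3.849 = 1.819. Power ≈ Φ(λ - z_{α/2}) = Φ(1.819 - 1.96) = Φ(-0.141) = 0.444.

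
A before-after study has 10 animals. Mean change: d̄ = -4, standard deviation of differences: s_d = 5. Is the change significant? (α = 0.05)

t = d̄/(s_d/√n) = -4/(5/√10) = -2.53. df = 9, critical t = ±2.262. Reject H₀.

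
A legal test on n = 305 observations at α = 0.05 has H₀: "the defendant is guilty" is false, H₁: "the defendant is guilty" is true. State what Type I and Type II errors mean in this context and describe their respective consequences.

Type I (false positive): concluding that the defendant is guilty when it is not — convicting an innocent person. Type II (false negative): failing to conclude that the defendant is guilty when it is — acquitting a guilty person. Which is costlier depends on domain priorities and is a judgement call rather than a statistical fact.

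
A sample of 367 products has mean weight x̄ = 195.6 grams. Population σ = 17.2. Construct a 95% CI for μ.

CI = x̄ ± z*(σ/√n) = 195.6 ± 1.96(17.2/√367) = 195.6 ± 1.76 = (193.84, 197.36)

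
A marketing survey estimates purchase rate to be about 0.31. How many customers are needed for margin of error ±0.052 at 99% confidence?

n = z²p(1-p)/E² = 2.576²×0.31×0.69/0.052² = 524.9 → n = 525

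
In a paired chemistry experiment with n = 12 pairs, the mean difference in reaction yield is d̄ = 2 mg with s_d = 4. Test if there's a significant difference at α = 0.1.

t = d̄/(s_d/√n) = 2/(4/√12) = 1.732. df = 11, critical t = ±1.796. Fail to reject H₀.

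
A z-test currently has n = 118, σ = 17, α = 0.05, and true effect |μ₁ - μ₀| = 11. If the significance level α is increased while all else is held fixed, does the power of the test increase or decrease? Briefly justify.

Power increases: a larger α lowers the critical value, so more of the H₁ sampling distribution falls in the rejection region.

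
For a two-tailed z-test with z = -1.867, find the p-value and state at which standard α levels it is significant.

p = 2·P(Z > |-1.867|) = 2·(1 - Φ(1.867)) ≈ 0.0619. Significant at α = 0.1.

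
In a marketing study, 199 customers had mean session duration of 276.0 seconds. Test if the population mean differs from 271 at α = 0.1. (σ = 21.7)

z = (x̄ - μ₀)/(σ/√n) = (276.0 - 271)/(21.7/√199) = 3.25. Critical value: ±1.645. Since |3.25| > 1.645, Reject H₀.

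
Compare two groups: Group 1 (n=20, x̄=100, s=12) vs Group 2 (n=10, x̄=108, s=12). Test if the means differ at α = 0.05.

Pooled sp = 12.0. t = -1.721, df = 28. Critical t = ±2.048. Fail to reject H₀.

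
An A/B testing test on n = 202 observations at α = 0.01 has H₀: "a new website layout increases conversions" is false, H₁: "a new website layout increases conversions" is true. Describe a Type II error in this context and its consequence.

Type II error: failing to reject H₀ when it is false — concluding that a new website layout increases conversions is not supported when in fact it is. Consequence: discarding a layout that would have improved conversions — lost revenue.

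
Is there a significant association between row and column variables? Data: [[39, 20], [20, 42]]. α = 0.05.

χ² = 13.859. df = 1, critical = 3.841. Reject H₀. Variables are dependent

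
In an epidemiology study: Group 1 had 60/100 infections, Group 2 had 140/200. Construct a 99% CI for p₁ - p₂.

p̂₁ = 0.6, p̂₂ = 0.7. Difference = -0.1. CI = (-0.251, 0.051)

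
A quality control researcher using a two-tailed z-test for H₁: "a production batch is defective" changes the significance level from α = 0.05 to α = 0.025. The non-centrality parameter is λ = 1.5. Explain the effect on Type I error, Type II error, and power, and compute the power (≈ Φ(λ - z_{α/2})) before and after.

Decreasing α from 0.05 to 0.025:
• Type I error rate decreases (α is the Type I rate by definition).
• Critical value moves from z_{α/2} = 1.96 to 2.241, so power = Φ(λ - z_{α/2}) goes from Φ(1.5 - 1.96) = 0.323 to Φ(1.5 - 2.241) = 0.229.
• Type II error rate β = 1 - power therefore increases (0.677 → 0.771).
Appropriate when false positives are costly — here, scrapping a good batch — wasted material and cost for no reason.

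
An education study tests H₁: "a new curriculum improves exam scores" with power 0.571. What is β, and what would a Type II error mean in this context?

β = 1 - power = 1 - 0.571 = 0.429. A Type II error is failing to reject H₀ when H₀ is false (false negative) — here, failing to conclude that a new curriculum improves exam scores when in fact it is true. Consequence: keeping the old curriculum when the new one would have helped students.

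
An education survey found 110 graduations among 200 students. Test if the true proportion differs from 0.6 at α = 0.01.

p̂ = 0.55, p₀ = 0.6. z = (p̂ - p₀)/√(p₀(1-p₀)/n) = -1.443. Critical: ±2.576. Fail to reject H₀.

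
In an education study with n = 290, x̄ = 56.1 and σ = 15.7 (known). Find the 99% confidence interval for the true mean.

CI = x̄ ± z*(σ/√n) = 56.1 ± 2.576(15.7/√290) = 56.1 ± 2.37 = (53.73, 58.47)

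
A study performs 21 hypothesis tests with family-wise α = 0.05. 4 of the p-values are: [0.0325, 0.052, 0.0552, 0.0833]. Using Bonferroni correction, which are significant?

Bonferroni α = 0.05/21 = 0.00238. None of the given p-values are significant.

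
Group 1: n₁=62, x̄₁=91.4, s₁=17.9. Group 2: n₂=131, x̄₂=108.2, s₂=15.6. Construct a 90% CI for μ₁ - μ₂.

Difference = -16.8. SE = √(17.9²/62 + 15.6²/131) = 2.651. CI = (-21.16, -12.44)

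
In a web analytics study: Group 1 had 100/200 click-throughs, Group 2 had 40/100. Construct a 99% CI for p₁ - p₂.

p̂₁ = 0.5, p̂₂ = 0.4. Difference = 0.1. CI = (-0.056, 0.256)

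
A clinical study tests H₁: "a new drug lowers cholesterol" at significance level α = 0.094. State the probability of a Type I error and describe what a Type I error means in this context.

P(Type I error) = α = 0.094. A Type I error is rejecting H₀ when H₀ is actually true (false positive) — here, concluding that a new drug lowers cholesterol when in fact this is not the case. Consequence: approving an ineffective drug — patients take a useless medication and may skip effective alternatives.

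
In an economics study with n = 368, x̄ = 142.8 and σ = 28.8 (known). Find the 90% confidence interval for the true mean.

CI = x̄ ± z*(σ/√n) = 142.8 ± 1.645(28.8/√368) = 142.8 ± 2.47 = (140.33, 145.27)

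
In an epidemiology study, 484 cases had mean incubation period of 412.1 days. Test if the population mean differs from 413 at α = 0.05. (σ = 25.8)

z = (x̄ - μ₀)/(σ/√n) = (412.1 - 413)/(25.8/√484) = -0.767. Critical value: ±1.96. Since |-0.767| ≤ 1.96, Fail to reject H₀.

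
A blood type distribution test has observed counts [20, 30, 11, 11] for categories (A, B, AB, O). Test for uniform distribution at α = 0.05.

Expected = 18 each. χ² = Σ(O-E)²/E = 13.667. df = 3, critical value = 7.815. Reject H₀.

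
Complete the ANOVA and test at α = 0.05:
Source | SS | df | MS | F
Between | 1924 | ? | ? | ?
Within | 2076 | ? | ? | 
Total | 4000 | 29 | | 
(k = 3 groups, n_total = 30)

df_between = 2, df_within = 27. MS_between = 962.0, MS_within = 76.89. F = 12.512, F_crit ≈ 3.354. Reject H₀.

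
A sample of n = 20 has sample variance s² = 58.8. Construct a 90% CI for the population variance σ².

df = 19. χ²_{0.05} = 30.144, χ²_{0.95} = 10.117. CI for σ² = ((n-1)s²/χ²_{α/2}, (n-1)s²/χ²_{1-α/2}) = (19·58.8/30.144, 19·58.8/10.117) = (37.06, 110.43)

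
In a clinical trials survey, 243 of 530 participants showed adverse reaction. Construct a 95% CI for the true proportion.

p̂ = 0.458. CI = p̂ ± z*√(p̂(1-p̂)/n) = (0.416, 0.501)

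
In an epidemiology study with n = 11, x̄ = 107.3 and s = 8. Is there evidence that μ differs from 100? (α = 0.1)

t = (x̄ - μ₀)/(s/√n) = (107.3 - 100)/(8/√11) = 3.026. df = 10, critical t = ±1.812. Reject H₀.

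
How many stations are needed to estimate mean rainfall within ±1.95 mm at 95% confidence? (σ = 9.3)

n = (z*σ/E)² = (1.96×9.3/1.95)² = 87.4 → n = 88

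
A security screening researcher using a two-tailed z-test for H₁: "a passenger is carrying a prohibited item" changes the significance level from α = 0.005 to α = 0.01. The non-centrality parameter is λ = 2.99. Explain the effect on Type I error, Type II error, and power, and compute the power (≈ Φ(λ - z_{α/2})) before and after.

Increasing α from 0.005 to 0.01:
• Type I error rate increases (α is the Type I rate by definition).
• Critical value moves from z_{α/2} = 2.807 to 2.576, so power = Φ(λ - z_{α/2}) goes from Φ(2.99 - 2.807) = 0.573 to Φ(2.99 - 2.576) = 0.661.
• Type II error rate β = 1 - power therefore decreases (0.427 → 0.339).
Appropriate when false negatives are costly — here, letting a prohibited item through — security breach.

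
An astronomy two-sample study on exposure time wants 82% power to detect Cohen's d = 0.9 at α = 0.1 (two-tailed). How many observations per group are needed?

z_{α/2} = 1.645, z_β = Φ⁻¹(0.82) = 0.915. For large effect (d = 0.9): n per group = 2(z_{α/2} + z_β)²/d² = 2(1.645 + 0.915)²/0.9² = 16.2 → 17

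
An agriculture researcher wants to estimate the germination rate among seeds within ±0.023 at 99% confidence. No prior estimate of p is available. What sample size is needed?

Conservative approach: use p = 0.5 (maximizes p(1-p) = 0.25). n = z²(0.25)/E² = 2.576²×0.25/0.023² = 3136.0 → n = 3136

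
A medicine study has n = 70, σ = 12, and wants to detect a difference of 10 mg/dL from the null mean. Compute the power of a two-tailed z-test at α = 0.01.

SE = σ/√n = 12/√70 = 1.434. Non-centrality λ = d/SE = 10/1.434 = 6.972. Power ≈ Φ(λ - z_{α/2}) = Φ(6.972 - 2.576) = Φ(4.396) = 1.0.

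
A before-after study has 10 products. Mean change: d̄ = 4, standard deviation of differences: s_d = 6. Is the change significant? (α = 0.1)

t = d̄/(s_d/√n) = 4/(6/√10) = 2.108. df = 9, critical t = ±1.833. Reject H₀.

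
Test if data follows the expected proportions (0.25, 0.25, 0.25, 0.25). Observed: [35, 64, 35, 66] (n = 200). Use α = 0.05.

Expected: [50.0, 50.0, 50.0, 50.0]. χ² = 18.04. df = 3, critical = 7.815. Reject H₀.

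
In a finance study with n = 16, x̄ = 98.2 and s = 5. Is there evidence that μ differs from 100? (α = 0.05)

t = (x̄ - μ₀)/(s/√n) = (98.2 - 100)/(5/√16) = -1.44. df = 15, critical t = ±2.131. Fail to reject H₀.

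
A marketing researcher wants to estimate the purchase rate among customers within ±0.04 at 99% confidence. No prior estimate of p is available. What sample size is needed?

Conservative approach: use p = 0.5 (maximizes p(1-p) = 0.25). n = z²(0.25)/E² = 2.576²×0.25/0.04² = 1036.8 → n = 1037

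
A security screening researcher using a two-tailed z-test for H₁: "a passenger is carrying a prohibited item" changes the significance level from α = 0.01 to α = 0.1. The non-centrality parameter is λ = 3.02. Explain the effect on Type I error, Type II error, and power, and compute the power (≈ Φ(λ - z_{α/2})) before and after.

Increasing α from 0.01 to 0.1:
• Type I error rate increases (α is the Type I rate by definition).
• Critical value moves from z_{α/2} = 2.576 to 1.645, so power = Φ(λ - z_{α/2}) goes from Φ(3.02 - 2.576) = 0.671 to Φ(3.02 - 1.645) = 0.915.
• Type II error rate β = 1 - power therefore decreases (0.329 → 0.085).
Appropriate when false negatives are costly — here, letting a prohibited item through — security breach.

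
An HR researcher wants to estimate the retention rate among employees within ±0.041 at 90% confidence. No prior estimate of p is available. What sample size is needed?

Conservative approach: use p = 0.5 (maximizes p(1-p) = 0.25). n = z²(0.25)/E² = 1.645²×0.25/0.041² = 402.4 → n = 403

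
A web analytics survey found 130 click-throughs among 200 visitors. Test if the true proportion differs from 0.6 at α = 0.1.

p̂ = 0.65, p₀ = 0.6. z = (p̂ - p₀)/√(p₀(1-p₀)/n) = 1.443. Critical: ±1.645. Fail to reject H₀.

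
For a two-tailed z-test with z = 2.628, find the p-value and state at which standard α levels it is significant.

p = 2·P(Z > |2.628|) = 2·(1 - Φ(2.628)) ≈ 0.0086. Significant at α = 0.1; Significant at α = 0.05; Significant at α = 0.01.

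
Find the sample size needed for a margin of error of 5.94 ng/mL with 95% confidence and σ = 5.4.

n = (z*σ/E)² = (1.96×5.4/5.94)² = 3.2 → n = 4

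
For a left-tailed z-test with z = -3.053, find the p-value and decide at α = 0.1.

p = P(Z < -3.053) = Φ(-3.053) ≈ 0.0011. Since p < 0.1, reject H₀ (significant) at α = 0.1.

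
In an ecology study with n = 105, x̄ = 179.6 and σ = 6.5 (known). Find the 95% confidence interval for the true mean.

CI = x̄ ± z*(σ/√n) = 179.6 ± 1.96(6.5/√105) = 179.6 ± 1.24 = (178.36, 180.84)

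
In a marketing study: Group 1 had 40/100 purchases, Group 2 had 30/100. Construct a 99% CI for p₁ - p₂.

p̂₁ = 0.4, p̂₂ = 0.3. Difference = 0.1. CI = (-0.073, 0.273)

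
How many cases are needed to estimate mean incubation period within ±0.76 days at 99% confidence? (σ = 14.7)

n = (z*σ/E)² = (2.576×14.7/0.76)² = 2482.6 → n = 2483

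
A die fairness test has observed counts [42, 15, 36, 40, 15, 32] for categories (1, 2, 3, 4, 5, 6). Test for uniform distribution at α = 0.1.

Expected = 30 each. χ² = Σ(O-E)²/E = 24.467. df = 5, critical value = 9.236. Reject H₀.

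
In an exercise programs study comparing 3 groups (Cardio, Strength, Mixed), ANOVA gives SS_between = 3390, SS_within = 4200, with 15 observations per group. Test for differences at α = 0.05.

df_between = 2, df_within = 42. F = MS_between/MS_within = 1695.0/100.0 = 16.95. F_crit ≈ 3.22. Reject H₀. At least one mean differs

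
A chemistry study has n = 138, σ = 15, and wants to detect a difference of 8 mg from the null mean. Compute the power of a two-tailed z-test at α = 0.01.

SE = σ/√n = 15/√138 = 1.277. Non-centrality λ = d/SE = 8/1.277 = 6.265. Power ≈ Φ(λ - z_{α/2}) = Φ(6.265 - 2.576) = Φ(3.689) = 1.0.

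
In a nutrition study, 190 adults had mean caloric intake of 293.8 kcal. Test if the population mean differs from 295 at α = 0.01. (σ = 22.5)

z = (x̄ - μ₀)/(σ/√n) = (293.8 - 295)/(22.5/√190) = -0.735. Critical value: ±2.576. Since |-0.735| ≤ 2.576, Fail to reject H₀.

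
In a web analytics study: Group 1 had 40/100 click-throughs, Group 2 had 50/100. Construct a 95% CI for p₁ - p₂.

p̂₁ = 0.4, p̂₂ = 0.5. Difference = -0.1. CI = (-0.237, 0.037)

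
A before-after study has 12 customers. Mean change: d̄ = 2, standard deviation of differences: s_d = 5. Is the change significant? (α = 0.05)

t = d̄/(s_d/√n) = 2/(5/√12) = 1.386. df = 11, critical t = ±2.201. Fail to reject H₀.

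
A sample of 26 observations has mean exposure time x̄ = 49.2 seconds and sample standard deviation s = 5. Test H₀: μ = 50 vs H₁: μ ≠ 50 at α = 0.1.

t = (x̄ - μ₀)/(s/√n) = (49.2 - 50)/(5/√26) = -0.816. df = 25, critical t = ±1.708. Fail to reject H₀.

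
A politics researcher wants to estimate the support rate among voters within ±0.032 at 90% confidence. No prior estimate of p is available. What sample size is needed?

Conservative approach: use p = 0.5 (maximizes p(1-p) = 0.25). n = z²(0.25)/E² = 1.645²×0.25/0.032² = 660.7 → n = 661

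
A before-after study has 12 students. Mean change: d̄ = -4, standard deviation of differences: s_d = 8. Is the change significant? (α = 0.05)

t = d̄/(s_d/√n) = -4/(8/√12) = -1.732. df = 11, critical t = ±2.201. Fail to reject H₀.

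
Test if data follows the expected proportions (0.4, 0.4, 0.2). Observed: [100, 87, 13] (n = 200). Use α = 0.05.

Expected: [80.0, 80.0, 40.0]. χ² = 23.838. df = 2, critical = 5.991. Reject H₀.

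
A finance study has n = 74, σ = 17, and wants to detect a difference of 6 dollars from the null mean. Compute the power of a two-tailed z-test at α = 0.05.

SE = σ/√n = 17/√74 = 1.976. Non-centrality λ = d/SE = 6/1.976 = 3.036. Power ≈ Φ(λ - z_{α/2}) = Φ(3.036 - 1.96) = Φ(1.076) = 0.859.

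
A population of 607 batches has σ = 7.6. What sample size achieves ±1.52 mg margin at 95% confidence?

Without FPC: n₀ = (1.96×7.6/1.52)² = 96.04. With FPC: n = n₀N/(n₀+N-1) = 83.04 → n = 84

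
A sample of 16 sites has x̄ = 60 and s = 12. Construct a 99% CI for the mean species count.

CI = x̄ ± t*(s/√n) = 60 ± 2.947(12/√16) = (51.16, 68.84)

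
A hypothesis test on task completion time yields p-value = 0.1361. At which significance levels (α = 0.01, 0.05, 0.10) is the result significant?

p = 0.1361. Not significant at any of the given levels.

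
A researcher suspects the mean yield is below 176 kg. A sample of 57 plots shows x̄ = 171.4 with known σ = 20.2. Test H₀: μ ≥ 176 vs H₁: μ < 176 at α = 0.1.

z = -1.719. Critical value: -1.28. Reject H₀.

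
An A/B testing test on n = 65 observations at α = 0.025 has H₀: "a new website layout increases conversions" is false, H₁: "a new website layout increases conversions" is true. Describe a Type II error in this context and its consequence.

Type II error: failing to reject H₀ when it is false — concluding that a new website layout increases conversions is not supported when in fact it is. Consequence: discarding a layout that would have improved conversions — lost revenue.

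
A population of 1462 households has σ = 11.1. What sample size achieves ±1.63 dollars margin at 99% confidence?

Without FPC: n₀ = (2.576×11.1/1.63)² = 307.725. With FPC: n = n₀N/(n₀+N-1) = 254.4 → n = 255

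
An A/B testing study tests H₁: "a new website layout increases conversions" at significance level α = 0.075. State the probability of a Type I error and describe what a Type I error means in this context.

P(Type I error) = α = 0.075. A Type I error is rejecting H₀ when H₀ is actually true (false positive) — here, concluding that a new website layout increases conversions when in fact this is not the case. Consequence: rolling out a layout that doesn't actually help — wasted engineering effort.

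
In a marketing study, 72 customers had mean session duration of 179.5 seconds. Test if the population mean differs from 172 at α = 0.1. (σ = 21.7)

z = (x̄ - μ₀)/(σ/√n) = (179.5 - 172)/(21.7/√72) = 2.933. Critical value: ±1.645. Since |2.933| > 1.645, Reject H₀.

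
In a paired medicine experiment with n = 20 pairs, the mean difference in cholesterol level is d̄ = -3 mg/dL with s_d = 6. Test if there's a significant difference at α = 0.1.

t = d̄/(s_d/√n) = -3/(6/√20) = -2.236. df = 19, critical t = ±1.729. Reject H₀.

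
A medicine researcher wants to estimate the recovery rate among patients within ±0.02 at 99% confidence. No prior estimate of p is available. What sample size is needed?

Conservative approach: use p = 0.5 (maximizes p(1-p) = 0.25). n = z²(0.25)/E² = 2.576²×0.25/0.02² = 4147.4 → n = 4148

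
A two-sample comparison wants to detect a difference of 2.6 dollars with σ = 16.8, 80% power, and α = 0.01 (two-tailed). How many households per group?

n per group = 2(z_α/2 + z_β)²σ²/d² = 2×(2.576 + 0.84)²×16.8²/2.6² = 974.4 → n = 975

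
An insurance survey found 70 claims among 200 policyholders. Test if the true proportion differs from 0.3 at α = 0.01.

p̂ = 0.35, p₀ = 0.3. z = (p̂ - p₀)/√(p₀(1-p₀)/n) = 1.543. Critical: ±2.576. Fail to reject H₀.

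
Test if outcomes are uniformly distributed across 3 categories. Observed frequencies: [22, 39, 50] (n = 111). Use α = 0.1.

Expected = 37 each. χ² = Σ(O-E)²/E = 10.757. df = 2, critical value = 4.605. Reject H₀.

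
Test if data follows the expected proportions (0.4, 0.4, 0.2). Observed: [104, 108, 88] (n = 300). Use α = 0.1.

Expected: [120.0, 120.0, 60.0]. χ² = 16.4. df = 2, critical = 4.605. Reject H₀.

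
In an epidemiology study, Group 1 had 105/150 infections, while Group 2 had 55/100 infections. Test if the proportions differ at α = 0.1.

p̂₁ = 0.7, p̂₂ = 0.55, pooled p̂ = 0.64. z = 2.421. Critical: ±1.645. Reject H₀.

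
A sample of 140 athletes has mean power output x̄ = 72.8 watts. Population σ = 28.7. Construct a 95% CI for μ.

CI = x̄ ± z*(σ/√n) = 72.8 ± 1.96(28.7/√140) = 72.8 ± 4.75 = (68.05, 77.55)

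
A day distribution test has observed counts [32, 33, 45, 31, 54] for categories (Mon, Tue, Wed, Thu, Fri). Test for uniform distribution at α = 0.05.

Expected = 39 each. χ² = Σ(O-E)²/E = 10.513. df = 4, critical value = 9.488. Reject H₀.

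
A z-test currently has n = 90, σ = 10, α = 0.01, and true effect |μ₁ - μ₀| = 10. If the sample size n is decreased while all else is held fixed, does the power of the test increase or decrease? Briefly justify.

Power decreases: a smaller n inflates the standard error σ/√n, pulling the sampling distribution under H₁ back toward the critical value.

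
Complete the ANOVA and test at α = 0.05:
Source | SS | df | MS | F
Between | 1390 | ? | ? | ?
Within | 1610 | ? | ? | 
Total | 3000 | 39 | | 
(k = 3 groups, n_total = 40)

df_between = 2, df_within = 37. MS_between = 695.0, MS_within = 43.51. F = 15.972, F_crit ≈ 3.252. Reject H₀.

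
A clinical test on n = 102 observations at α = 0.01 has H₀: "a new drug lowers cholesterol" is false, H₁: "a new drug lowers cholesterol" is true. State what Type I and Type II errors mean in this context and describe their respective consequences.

Type I (false positive): concluding that a new drug lowers cholesterol when it is not — approving an ineffective drug — patients take a useless medication and may skip effective alternatives. Type II (false negative): failing to conclude that a new drug lowers cholesterol when it is — shelving an effective drug — patients miss out on a treatment that would have helped. Which is costlier depends on domain priorities and is a judgement call rather than a statistical fact.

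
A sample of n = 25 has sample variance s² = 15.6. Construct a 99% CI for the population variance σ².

df = 24. χ²_{0.005} = 45.559, χ²_{0.995} = 9.886. CI for σ² = ((n-1)s²/χ²_{α/2}, (n-1)s²/χ²_{1-α/2}) = (24·15.6/45.559, 24·15.6/9.886) = (8.22, 37.87)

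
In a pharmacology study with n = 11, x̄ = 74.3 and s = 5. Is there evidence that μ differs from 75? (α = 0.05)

t = (x̄ - μ₀)/(s/√n) = (74.3 - 75)/(5/√11) = -0.464. df = 10, critical t = ±2.228. Fail to reject H₀.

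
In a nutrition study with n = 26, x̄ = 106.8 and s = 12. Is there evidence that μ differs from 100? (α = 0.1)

t = (x̄ - μ₀)/(s/√n) = (106.8 - 100)/(12/√26) = 2.889. df = 25, critical t = ±1.708. Reject H₀.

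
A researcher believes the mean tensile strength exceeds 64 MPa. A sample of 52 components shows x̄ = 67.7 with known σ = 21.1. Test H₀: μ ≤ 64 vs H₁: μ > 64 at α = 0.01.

z = 1.265. Critical value: 2.33. Fail to reject H₀.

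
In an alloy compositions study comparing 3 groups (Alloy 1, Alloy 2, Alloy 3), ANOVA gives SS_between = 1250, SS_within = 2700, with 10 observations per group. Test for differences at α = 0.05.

df_between = 2, df_within = 27. F = MS_between/MS_within = 625.0/100.0 = 6.25. F_crit ≈ 3.354. Reject H₀. At least one mean differs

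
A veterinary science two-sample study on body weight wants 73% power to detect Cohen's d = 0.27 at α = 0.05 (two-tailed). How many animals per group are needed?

z_{α/2} = 1.96, z_β = Φ⁻¹(0.73) = 0.613. For small effect (d = 0.27): n per group = 2(z_{α/2} + z_β)²/d² = 2(1.96 + 0.613)²/0.27² = 181.6 → 182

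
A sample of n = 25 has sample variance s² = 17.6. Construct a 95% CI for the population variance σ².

df = 24. χ²_{0.025} = 39.364, χ²_{0.975} = 12.401. CI for σ² = ((n-1)s²/χ²_{α/2}, (n-1)s²/χ²_{1-α/2}) = (24·17.6/39.364, 24·17.6/12.401) = (10.73, 34.06)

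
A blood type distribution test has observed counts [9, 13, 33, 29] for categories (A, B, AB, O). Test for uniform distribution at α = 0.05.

Expected = 21 each. χ² = Σ(O-E)²/E = 19.81. df = 3, critical value = 7.815. Reject H₀.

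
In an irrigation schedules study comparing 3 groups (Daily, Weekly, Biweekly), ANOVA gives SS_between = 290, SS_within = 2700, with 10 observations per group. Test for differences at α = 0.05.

df_between = 2, df_within = 27. F = MS_between/MS_within = 145.0/100.0 = 1.45. F_crit ≈ 3.354. Fail to reject H₀.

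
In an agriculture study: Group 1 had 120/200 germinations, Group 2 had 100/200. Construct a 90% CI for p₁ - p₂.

p̂₁ = 0.6, p̂₂ = 0.5. Difference = 0.1. CI = (0.019, 0.181)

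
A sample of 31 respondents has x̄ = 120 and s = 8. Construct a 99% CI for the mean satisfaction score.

CI = x̄ ± t*(s/√n) = 120 ± 2.75(8/√31) = (116.05, 123.95)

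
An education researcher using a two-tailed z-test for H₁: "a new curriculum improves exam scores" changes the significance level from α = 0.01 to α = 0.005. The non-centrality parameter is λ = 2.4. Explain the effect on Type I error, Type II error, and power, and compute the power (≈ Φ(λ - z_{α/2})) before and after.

Decreasing α from 0.01 to 0.005:
• Type I error rate decreases (α is the Type I rate by definition).
• Critical value moves from z_{α/2} = 2.576 to 2.807, so power = Φ(λ - z_{α/2}) goes from Φ(2.4 - 2.576) = 0.43 to Φ(2.4 - 2.807) = 0.342.
• Type II error rate β = 1 - power therefore increases (0.57 → 0.658).
Appropriate when false positives are costly — here, adopting a curriculum that gives no real benefit — disruption for nothing.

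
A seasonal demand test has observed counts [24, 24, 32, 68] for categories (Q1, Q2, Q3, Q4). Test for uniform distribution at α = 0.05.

Expected = 37 each. χ² = Σ(O-E)²/E = 35.784. df = 3, critical value = 7.815. Reject H₀.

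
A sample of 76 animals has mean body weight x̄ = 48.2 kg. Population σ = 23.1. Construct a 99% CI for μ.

CI = x̄ ± z*(σ/√n) = 48.2 ± 2.576(23.1/√76) = 48.2 ± 6.83 = (41.37, 55.03)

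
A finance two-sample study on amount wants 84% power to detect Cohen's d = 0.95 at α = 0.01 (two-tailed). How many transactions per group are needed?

z_{α/2} = 2.576, z_β = Φ⁻¹(0.84) = 0.994. For large effect (d = 0.95): n per group = 2(z_{α/2} + z_β)²/d² = 2(2.576 + 0.994)²/0.95² = 28.2 → 29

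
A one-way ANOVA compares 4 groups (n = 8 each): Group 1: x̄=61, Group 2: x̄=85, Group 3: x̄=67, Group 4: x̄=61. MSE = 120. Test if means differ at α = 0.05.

Grand mean = 68.5. SS_between = 3096.0, MS_between = 1032.0. F = 8.6, F_crit ≈ 2.947. Reject H₀.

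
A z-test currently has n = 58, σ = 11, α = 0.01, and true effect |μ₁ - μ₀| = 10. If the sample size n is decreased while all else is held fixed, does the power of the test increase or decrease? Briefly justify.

Power decreases: a smaller n inflates the standard error σ/√n, pulling the sampling distribution under H₁ back toward the critical value.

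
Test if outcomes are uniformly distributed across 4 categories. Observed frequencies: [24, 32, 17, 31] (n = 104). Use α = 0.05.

Expected = 26 each. χ² = Σ(O-E)²/E = 5.615. df = 3, critical value = 7.815. Fail to reject H₀.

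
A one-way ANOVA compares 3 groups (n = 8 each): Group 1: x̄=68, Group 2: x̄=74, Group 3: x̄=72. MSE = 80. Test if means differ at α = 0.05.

Grand mean = 71.33. SS_between = 149.33, MS_between = 74.67. F = 0.933, F_crit ≈ 3.467. Fail to reject H₀.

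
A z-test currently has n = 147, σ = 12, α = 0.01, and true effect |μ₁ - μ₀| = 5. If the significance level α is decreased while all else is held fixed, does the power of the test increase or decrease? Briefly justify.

Power decreases: a smaller α raises the critical value, so less of the H₁ sampling distribution falls in the rejection region.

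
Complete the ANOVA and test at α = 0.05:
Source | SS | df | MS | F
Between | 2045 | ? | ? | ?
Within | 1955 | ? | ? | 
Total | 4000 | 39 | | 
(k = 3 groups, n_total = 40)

df_between = 2, df_within = 37. MS_between = 1022.5, MS_within = 52.84. F = 19.352, F_crit ≈ 3.252. Reject H₀.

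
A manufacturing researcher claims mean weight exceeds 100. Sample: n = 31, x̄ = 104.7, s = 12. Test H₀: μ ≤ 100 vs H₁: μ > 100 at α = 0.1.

t = (104.7 - 100)/(12/√31) = 2.181, df = 30. Critical t = 1.31. Reject H₀.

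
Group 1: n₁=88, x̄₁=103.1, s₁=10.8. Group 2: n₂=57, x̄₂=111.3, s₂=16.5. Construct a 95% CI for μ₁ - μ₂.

Difference = -8.2. SE = √(10.8²/88 + 16.5²/57) = 2.47. CI = (-13.04, -3.36)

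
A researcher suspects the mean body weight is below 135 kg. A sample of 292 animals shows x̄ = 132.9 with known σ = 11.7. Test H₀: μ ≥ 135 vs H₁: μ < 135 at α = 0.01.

z = -3.067. Critical value: -2.33. Reject H₀.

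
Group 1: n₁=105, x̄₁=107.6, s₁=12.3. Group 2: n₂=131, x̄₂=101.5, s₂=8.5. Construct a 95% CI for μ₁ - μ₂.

Difference = 6.1. SE = √(12.3²/105 + 8.5²/131) = 1.412. CI = (3.33, 8.87)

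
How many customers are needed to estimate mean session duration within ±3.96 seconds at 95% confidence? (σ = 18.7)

n = (z*σ/E)² = (1.96×18.7/3.96)² = 85.7 → n = 86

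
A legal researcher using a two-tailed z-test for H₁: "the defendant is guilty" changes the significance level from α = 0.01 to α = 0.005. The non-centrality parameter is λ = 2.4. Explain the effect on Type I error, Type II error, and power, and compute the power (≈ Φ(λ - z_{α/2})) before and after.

Decreasing α from 0.01 to 0.005:
• Type I error rate decreases (α is the Type I rate by definition).
• Critical value moves from z_{α/2} = 2.576 to 2.807, so power = Φ(λ - z_{α/2}) goes from Φ(2.4 - 2.576) = 0.43 to Φ(2.4 - 2.807) = 0.342.
• Type II error rate β = 1 - power therefore increases (0.57 → 0.658).
Appropriate when false positives are costly — here, convicting an innocent person.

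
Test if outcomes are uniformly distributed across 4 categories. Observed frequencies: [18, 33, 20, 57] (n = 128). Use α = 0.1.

Expected = 32 each. χ² = Σ(O-E)²/E = 30.188. df = 3, critical value = 6.251. Reject H₀.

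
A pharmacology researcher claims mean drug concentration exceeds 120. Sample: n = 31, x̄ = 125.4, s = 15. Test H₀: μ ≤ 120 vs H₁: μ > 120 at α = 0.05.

t = (125.4 - 120)/(15/√31) = 2.004, df = 30. Critical t = 1.697. Reject H₀.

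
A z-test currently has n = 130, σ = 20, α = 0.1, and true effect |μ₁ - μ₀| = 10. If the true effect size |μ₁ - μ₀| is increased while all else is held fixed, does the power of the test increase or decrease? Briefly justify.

Power increases: a larger true effect increases the non-centrality λ = |μ₁ - μ₀|/(σ/√n).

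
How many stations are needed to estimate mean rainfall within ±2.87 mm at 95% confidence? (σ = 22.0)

n = (z*σ/E)² = (1.96×22.0/2.87)² = 225.7 → n = 226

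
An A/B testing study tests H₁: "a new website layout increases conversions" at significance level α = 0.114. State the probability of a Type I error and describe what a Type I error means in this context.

P(Type I error) = α = 0.114. A Type I error is rejecting H₀ when H₀ is actually true (false positive) — here, concluding that a new website layout increases conversions when in fact this is not the case. Consequence: rolling out a layout that doesn't actually help — wasted engineering effort.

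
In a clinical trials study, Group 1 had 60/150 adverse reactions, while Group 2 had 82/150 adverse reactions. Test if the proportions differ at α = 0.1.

p̂₁ = 0.4, p̂₂ = 0.547, pooled p̂ = 0.473. z = -2.544. Critical: ±1.645. Reject H₀.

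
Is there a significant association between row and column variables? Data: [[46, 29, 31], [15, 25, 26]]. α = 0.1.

χ² = 7.598. df = 2, critical = 4.605. Reject H₀. Variables are dependent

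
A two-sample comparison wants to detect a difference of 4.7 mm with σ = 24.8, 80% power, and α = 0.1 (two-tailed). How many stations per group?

n per group = 2(z_α/2 + z_β)²σ²/d² = 2×(1.645 + 0.84)²×24.8²/4.7² = 343.9 → n = 344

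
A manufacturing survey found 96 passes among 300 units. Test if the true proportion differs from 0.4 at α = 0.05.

p̂ = 0.32, p₀ = 0.4. z = (p̂ - p₀)/√(p₀(1-p₀)/n) = -2.828. Critical: ±1.96. Reject H₀.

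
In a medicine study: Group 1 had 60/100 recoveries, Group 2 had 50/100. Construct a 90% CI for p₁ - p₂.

p̂₁ = 0.6, p̂₂ = 0.5. Difference = 0.1. CI = (-0.015, 0.215)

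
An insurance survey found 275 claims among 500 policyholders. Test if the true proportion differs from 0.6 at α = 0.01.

p̂ = 0.55, p₀ = 0.6. z = (p̂ - p₀)/√(p₀(1-p₀)/n) = -2.282. Critical: ±2.576. Fail to reject H₀.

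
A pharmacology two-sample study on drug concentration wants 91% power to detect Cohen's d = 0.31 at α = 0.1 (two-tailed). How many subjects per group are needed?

z_{α/2} = 1.645, z_β = Φ⁻¹(0.91) = 1.341. For small effect (d = 0.31): n per group = 2(z_{α/2} + z_β)²/d² = 2(1.645 + 1.341)²/0.31² = 185.6 → 186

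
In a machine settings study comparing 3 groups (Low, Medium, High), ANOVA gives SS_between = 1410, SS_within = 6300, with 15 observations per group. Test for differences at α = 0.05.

df_between = 2, df_within = 42. F = MS_between/MS_within = 705.0/150.0 = 4.7. F_crit ≈ 3.22. Reject H₀. At least one mean differs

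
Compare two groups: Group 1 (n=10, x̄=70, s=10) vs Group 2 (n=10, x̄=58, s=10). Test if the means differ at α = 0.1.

Pooled sp = 10.0. t = 2.683, df = 18. Critical t = ±1.734. Reject H₀.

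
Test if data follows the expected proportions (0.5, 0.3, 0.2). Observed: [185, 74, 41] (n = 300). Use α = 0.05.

Expected: [150.0, 90.0, 60.0]. χ² = 17.028. df = 2, critical = 5.991. Reject H₀.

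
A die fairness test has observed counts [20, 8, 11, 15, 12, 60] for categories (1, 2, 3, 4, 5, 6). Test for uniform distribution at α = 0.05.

Expected = 21 each. χ² = Σ(O-E)²/E = 90.857. df = 5, critical value = 11.07. Reject H₀.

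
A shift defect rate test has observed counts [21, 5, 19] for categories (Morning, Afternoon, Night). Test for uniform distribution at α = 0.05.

Expected = 15 each. χ² = Σ(O-E)²/E = 10.133. df = 2, critical value = 5.991. Reject H₀.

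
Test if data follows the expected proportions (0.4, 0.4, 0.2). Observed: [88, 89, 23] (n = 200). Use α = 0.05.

Expected: [80.0, 80.0, 40.0]. χ² = 9.037. df = 2, critical = 5.991. Reject H₀.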